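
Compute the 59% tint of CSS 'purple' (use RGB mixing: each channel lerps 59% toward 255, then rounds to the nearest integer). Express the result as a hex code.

#cb96cb

CSS purple is rgb(128, 0, 128).
Lerp each channel 59% toward 255:
  R: 128 + 74.93 = 202.93 → 203
  G: 0 + 150.45 = 150.45 → 150
  B: 128 + 74.93 = 202.93 → 203
rgb(203, 150, 203) = #cb96cb.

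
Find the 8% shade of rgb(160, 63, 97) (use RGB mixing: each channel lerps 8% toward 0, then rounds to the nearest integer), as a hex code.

#933A59

Lerp each channel 8% toward 0:
  R: 160 + 0.08×(0−160) = 160 − 12.8 = 147.2 → 147
  G: 63 − 5.04 = 57.96 → 58
  B: 97 − 7.76 = 89.24 → 89
rgb(147, 58, 89) = #933A59.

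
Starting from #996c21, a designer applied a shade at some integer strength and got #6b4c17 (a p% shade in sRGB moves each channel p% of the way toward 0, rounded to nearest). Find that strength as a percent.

30%

#996c21 is rgb(153, 108, 33); #6b4c17 is rgb(107, 76, 23).
On the R channel (widest range): 107 ≈ 153 + (p/100)(0 − 153), so p ≈ 100×(107 − 153)/(0 − 153) = -4600/-153 = 30.07.
p = 30 reproduces all three channels after rounding.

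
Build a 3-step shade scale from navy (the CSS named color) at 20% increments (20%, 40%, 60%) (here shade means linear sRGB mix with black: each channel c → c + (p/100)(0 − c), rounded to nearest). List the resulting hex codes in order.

#000066, #00004D, #000033

CSS navy is rgb(0, 0, 128).
20%: (0→0, 0→0, 128 − 25.6 = 102.4→102) → #000066
40%: (0→0, 0→0, 128 − 51.2 = 76.8→77) → #00004D
60%: (0→0, 0→0, 128 − 76.8 = 51.2→51) → #000033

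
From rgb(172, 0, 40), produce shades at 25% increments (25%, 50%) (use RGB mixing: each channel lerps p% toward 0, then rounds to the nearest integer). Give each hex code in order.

#81001E, #560014

25%: (172 − 43 = 129→129, 0→0, 40 − 10 = 30→30) → #81001E
50%: (172 − 86 = 86→86, 0→0, 40 − 20 = 20→20) → #560014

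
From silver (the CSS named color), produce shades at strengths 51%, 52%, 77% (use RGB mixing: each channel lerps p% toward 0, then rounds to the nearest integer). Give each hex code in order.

CSS silver is rgb(192, 192, 192).
51%: (192 − 97.92 = 94.08→94, 192 − 97.92 = 94.08→94, 192 − 97.92 = 94.08→94) → #5E5E5E
52%: (192 − 99.84 = 92.16→92, 192 − 99.84 = 92.16→92, 192 − 99.84 = 92.16→92) → #5C5C5C
77%: (192 − 147.84 = 44.16→44, 192 − 147.84 = 44.16→44, 192 − 147.84 = 44.16→44) → #2C2C2C

#5E5E5E, #5C5C5C, #2C2C2C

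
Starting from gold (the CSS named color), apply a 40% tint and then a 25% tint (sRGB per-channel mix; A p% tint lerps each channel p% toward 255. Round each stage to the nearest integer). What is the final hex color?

#ffed8c

CSS gold is rgb(255, 215, 0).
A 40% tint moves each channel 40% toward 255:
  R: 255 + 0.4×(255−255) = 255 + 0 = 255 → 255
  G: 215 + 16 = 231 → 231
  B: 0 + 102 = 102 → 102
After the tint: rgb(255, 231, 102) = #ffe766.
Lerp each channel 25% toward 255:
  R: 255 + 0 = 255 → 255
  G: 231 + 6 = 237 → 237
  B: 102 + 0.25×(255−102) = 102 + 38.25 = 140.25 → 140
rgb(255, 237, 140) = #ffed8c.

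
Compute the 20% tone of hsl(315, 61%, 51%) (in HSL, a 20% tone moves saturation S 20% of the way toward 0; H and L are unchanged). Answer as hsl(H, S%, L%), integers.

S moves 20% from 61 toward 0: 61 − 12.2 = 48.8 → 49.
H and L are unchanged.

hsl(315, 49%, 51%)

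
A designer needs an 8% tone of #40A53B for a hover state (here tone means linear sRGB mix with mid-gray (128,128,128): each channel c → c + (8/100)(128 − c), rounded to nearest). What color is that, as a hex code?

#40A53B is rgb(64, 165, 59).
An 8% tone moves each channel 8% toward 128:
  R: 64 + 0.08×(128−64) = 64 + 5.12 = 69.12 → 69
  G: 165 − 2.96 = 162.04 → 162
  B: 59 + 5.52 = 64.52 → 65
rgb(69, 162, 65) = #45A241.

#45A241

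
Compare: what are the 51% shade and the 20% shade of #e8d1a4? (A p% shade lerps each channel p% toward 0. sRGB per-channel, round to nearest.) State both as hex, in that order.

#726650, #baa783

#e8d1a4 is rgb(232, 209, 164).
51% shade:
  R: 232 + 0.51×(0−232) = 232 − 118.32 = 113.68 → 114
  G: 209 − 106.59 = 102.41 → 102
  B: 164 + 0.51×(0−164) = 164 − 83.64 = 80.36 → 80
  → #726650
20% shade:
  R: 232 + 0.2×(0−232) = 232 − 46.4 = 185.6 → 186
  G: 209 + 0.2×(0−209) = 209 − 41.8 = 167.2 → 167
  B: 164 − 32.8 = 131.2 → 131
  → #baa783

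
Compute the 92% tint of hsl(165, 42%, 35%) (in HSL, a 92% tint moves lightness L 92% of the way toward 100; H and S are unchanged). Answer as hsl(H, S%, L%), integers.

hsl(165, 42%, 95%)

L moves 92% from 35 toward 100: 35 + 59.8 = 94.8 → 95.
H and S are unchanged.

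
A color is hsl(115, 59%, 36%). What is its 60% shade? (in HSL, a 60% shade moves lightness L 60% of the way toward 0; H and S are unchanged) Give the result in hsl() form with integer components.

hsl(115, 59%, 14%)

L moves 60% from 36 toward 0: 36 − 21.6 = 14.4 → 14.
H and S are unchanged.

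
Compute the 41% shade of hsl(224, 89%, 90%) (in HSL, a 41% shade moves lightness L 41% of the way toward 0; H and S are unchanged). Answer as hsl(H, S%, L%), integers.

L moves 41% from 90 toward 0: 90 − 36.9 = 53.1 → 53.
H and S are unchanged.

hsl(224, 89%, 53%)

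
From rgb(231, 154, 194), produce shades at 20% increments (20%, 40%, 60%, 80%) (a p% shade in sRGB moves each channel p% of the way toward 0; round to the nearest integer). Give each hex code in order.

#b97b9b, #8b5c74, #5c3e4e, #2e1f27

20%: (231 − 46.2 = 184.8→185, 154 − 30.8 = 123.2→123, 194 − 38.8 = 155.2→155) → #b97b9b
40%: (231 − 92.4 = 138.6→139, 154 − 61.6 = 92.4→92, 194 − 77.6 = 116.4→116) → #8b5c74
60%: (231 − 138.6 = 92.4→92, 154 − 92.4 = 61.6→62, 194 − 116.4 = 77.6→78) → #5c3e4e
80%: (231 − 184.8 = 46.2→46, 154 − 123.2 = 30.8→31, 194 − 155.2 = 38.8→39) → #2e1f27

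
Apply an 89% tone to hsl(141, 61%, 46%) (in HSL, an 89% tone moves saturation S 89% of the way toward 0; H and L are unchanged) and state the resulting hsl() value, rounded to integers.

S moves 89% from 61 toward 0: 61 − 54.29 = 6.71 → 7.
H and L are unchanged.

hsl(141, 7%, 46%)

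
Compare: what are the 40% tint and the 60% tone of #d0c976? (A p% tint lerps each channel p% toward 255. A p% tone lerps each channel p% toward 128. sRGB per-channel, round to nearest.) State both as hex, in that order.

#e3dfad, #a09d7c

#d0c976 is rgb(208, 201, 118).
40% tint:
  R: 208 + 0.4×(255−208) = 208 + 18.8 = 226.8 → 227
  G: 201 + 0.4×(255−201) = 201 + 21.6 = 222.6 → 223
  B: 118 + 0.4×(255−118) = 118 + 54.8 = 172.8 → 173
  → #e3dfad
60% tone:
  R: 208 − 48 = 160 → 160
  G: 201 + 0.6×(128−201) = 201 − 43.8 = 157.2 → 157
  B: 118 + 0.6×(128−118) = 118 + 6 = 124 → 124
  → #a09d7c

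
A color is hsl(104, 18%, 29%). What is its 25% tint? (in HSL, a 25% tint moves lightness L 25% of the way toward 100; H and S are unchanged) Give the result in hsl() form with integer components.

hsl(104, 18%, 47%)

L moves 25% from 29 toward 100: 29 + 17.75 = 46.75 → 47.
H and S are unchanged.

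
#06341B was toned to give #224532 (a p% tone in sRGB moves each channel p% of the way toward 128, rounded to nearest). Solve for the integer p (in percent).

#06341B is rgb(6, 52, 27); #224532 is rgb(34, 69, 50).
On the R channel (widest range): 34 ≈ 6 + (p/100)(128 − 6), so p ≈ 100×(34 − 6)/(128 − 6) = 2800/122 = 22.95.
p = 23 reproduces all three channels after rounding.

23%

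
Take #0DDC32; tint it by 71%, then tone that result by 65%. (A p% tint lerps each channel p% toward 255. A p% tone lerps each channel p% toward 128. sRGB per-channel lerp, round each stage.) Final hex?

#94A998

#0DDC32 is rgb(13, 220, 50).
A 71% tint moves each channel 71% toward 255:
  R: 13 + 171.82 = 184.82 → 185
  G: 220 + 0.71×(255−220) = 220 + 24.85 = 244.85 → 245
  B: 50 + 145.55 = 195.55 → 196
After the tint: rgb(185, 245, 196) = #B9F5C4.
Per channel, c → c + 0.65(128 − c):
  R: 185 − 37.05 = 147.95 → 148
  G: 245 + 0.65×(128−245) = 245 − 76.05 = 168.95 → 169
  B: 196 − 44.2 = 151.8 → 152
rgb(148, 169, 152) = #94A998.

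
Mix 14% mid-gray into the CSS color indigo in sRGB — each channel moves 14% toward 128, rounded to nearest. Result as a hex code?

#521282

CSS indigo is rgb(75, 0, 130).
Per channel, c → c + 0.14(128 − c):
  R: 75 + 7.42 = 82.42 → 82
  G: 0 + 17.92 = 17.92 → 18
  B: 130 + 0.14×(128−130) = 130 − 0.28 = 129.72 → 130
rgb(82, 18, 130) = #521282.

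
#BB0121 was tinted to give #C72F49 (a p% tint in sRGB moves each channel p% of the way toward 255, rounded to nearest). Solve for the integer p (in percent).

#BB0121 is rgb(187, 1, 33); #C72F49 is rgb(199, 47, 73).
On the G channel (widest range): 47 ≈ 1 + (p/100)(255 − 1), so p ≈ 100×(47 − 1)/(255 − 1) = 4600/254 = 18.11.
p = 18 reproduces all three channels after rounding.

18%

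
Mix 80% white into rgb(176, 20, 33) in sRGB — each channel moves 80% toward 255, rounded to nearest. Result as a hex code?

Per channel, c → c + 0.8(255 − c):
  R: 176 + 0.8×(255−176) = 176 + 63.2 = 239.2 → 239
  G: 20 + 188 = 208 → 208
  B: 33 + 0.8×(255−33) = 33 + 177.6 = 210.6 → 211
rgb(239, 208, 211) = #EFD0D3.

#EFD0D3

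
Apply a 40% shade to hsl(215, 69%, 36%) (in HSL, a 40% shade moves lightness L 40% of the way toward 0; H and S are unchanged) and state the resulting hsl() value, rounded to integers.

L moves 40% from 36 toward 0: 36 − 14.4 = 21.6 → 22.
H and S are unchanged.

hsl(215, 69%, 22%)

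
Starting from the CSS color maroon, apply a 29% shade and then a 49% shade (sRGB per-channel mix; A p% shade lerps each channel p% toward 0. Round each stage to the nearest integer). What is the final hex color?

#2E0000

CSS maroon is rgb(128, 0, 0).
Per channel, c → c + 0.29(0 − c):
  R: 128 − 37.12 = 90.88 → 91
  G: 0 + 0.29×(0−0) = 0 + 0 = 0 → 0
  B: 0 + 0 = 0 → 0
After the shade: rgb(91, 0, 0) = #5B0000.
A 49% shade moves each channel 49% toward 0:
  R: 91 + 0.49×(0−91) = 91 − 44.59 = 46.41 → 46
  G: 0 + 0 = 0 → 0
  B: 0 + 0 = 0 → 0
rgb(46, 0, 0) = #2E0000.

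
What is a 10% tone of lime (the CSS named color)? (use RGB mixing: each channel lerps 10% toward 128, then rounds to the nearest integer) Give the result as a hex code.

CSS lime is rgb(0, 255, 0).
A 10% tone moves each channel 10% toward 128:
  R: 0 + 12.8 = 12.8 → 13
  G: 255 + 0.1×(128−255) = 255 − 12.7 = 242.3 → 242
  B: 0 + 0.1×(128−0) = 0 + 12.8 = 12.8 → 13
rgb(13, 242, 13) = #0DF20D.

#0DF20D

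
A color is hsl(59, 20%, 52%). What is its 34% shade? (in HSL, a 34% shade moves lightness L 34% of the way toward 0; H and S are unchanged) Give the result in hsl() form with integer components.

L moves 34% from 52 toward 0: 52 − 17.68 = 34.32 → 34.
H and S are unchanged.

hsl(59, 20%, 34%)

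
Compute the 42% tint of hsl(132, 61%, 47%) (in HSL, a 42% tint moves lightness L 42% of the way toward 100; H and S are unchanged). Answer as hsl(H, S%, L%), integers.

L moves 42% from 47 toward 100: 47 + 22.26 = 69.26 → 69.
H and S are unchanged.

hsl(132, 61%, 69%)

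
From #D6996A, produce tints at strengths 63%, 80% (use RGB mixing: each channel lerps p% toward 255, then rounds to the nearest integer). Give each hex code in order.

#F0D9C8, #F7EBE1

#D6996A is rgb(214, 153, 106).
63%: (214 + 25.83 = 239.83→240, 153 + 64.26 = 217.26→217, 106 + 93.87 = 199.87→200) → #F0D9C8
80%: (214 + 32.8 = 246.8→247, 153 + 81.6 = 234.6→235, 106 + 119.2 = 225.2→225) → #F7EBE1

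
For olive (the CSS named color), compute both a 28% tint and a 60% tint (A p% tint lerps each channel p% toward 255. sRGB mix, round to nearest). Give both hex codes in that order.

#A4A447, #CCCC99

CSS olive is rgb(128, 128, 0).
28% tint:
  R: 128 + 35.56 = 163.56 → 164
  G: 128 + 0.28×(255−128) = 128 + 35.56 = 163.56 → 164
  B: 0 + 71.4 = 71.4 → 71
  → #A4A447
60% tint:
  R: 128 + 0.6×(255−128) = 128 + 76.2 = 204.2 → 204
  G: 128 + 0.6×(255−128) = 128 + 76.2 = 204.2 → 204
  B: 0 + 0.6×(255−0) = 0 + 153 = 153 → 153
  → #CCCC99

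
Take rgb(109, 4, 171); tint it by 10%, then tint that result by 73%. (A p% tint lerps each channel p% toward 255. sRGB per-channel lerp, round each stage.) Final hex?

#dcc2ea

Per channel, c → c + 0.1(255 − c):
  R: 109 + 0.1×(255−109) = 109 + 14.6 = 123.6 → 124
  G: 4 + 25.1 = 29.1 → 29
  B: 171 + 0.1×(255−171) = 171 + 8.4 = 179.4 → 179
After the tint: rgb(124, 29, 179) = #7c1db3.
Lerp each channel 73% toward 255:
  R: 124 + 0.73×(255−124) = 124 + 95.63 = 219.63 → 220
  G: 29 + 0.73×(255−29) = 29 + 164.98 = 193.98 → 194
  B: 179 + 0.73×(255−179) = 179 + 55.48 = 234.48 → 234
rgb(220, 194, 234) = #dcc2ea.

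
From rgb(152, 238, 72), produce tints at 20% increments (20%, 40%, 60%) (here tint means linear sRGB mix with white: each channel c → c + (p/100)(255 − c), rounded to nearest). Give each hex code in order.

20%: (152 + 20.6 = 172.6→173, 238 + 3.4 = 241.4→241, 72 + 36.6 = 108.6→109) → #ADF16D
40%: (152 + 41.2 = 193.2→193, 238 + 6.8 = 244.8→245, 72 + 73.2 = 145.2→145) → #C1F591
60%: (152 + 61.8 = 213.8→214, 238 + 10.2 = 248.2→248, 72 + 109.8 = 181.8→182) → #D6F8B6

#ADF16D, #C1F591, #D6F8B6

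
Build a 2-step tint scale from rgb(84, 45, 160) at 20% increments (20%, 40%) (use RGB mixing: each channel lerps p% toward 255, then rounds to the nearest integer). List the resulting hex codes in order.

#7657b3, #9881c6

20%: (84 + 34.2 = 118.2→118, 45 + 42 = 87→87, 160 + 19 = 179→179) → #7657b3
40%: (84 + 68.4 = 152.4→152, 45 + 84 = 129→129, 160 + 38 = 198→198) → #9881c6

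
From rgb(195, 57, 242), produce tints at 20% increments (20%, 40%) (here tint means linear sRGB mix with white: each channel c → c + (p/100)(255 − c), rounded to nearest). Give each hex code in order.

#CF61F5, #DB88F7

20%: (195 + 12 = 207→207, 57 + 39.6 = 96.6→97, 242 + 2.6 = 244.6→245) → #CF61F5
40%: (195 + 24 = 219→219, 57 + 79.2 = 136.2→136, 242 + 5.2 = 247.2→247) → #DB88F7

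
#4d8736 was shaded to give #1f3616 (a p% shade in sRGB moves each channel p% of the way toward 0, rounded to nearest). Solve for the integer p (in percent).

#4d8736 is rgb(77, 135, 54); #1f3616 is rgb(31, 54, 22).
On the G channel (widest range): 54 ≈ 135 + (p/100)(0 − 135), so p ≈ 100×(54 − 135)/(0 − 135) = -8100/-135 = 60.00.
p = 60 reproduces all three channels after rounding.

60%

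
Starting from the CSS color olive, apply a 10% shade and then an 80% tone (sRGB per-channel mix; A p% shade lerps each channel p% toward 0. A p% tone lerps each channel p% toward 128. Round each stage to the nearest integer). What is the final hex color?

CSS olive is rgb(128, 128, 0).
A 10% shade moves each channel 10% toward 0:
  R: 128 − 12.8 = 115.2 → 115
  G: 128 + 0.1×(0−128) = 128 − 12.8 = 115.2 → 115
  B: 0 + 0 = 0 → 0
After the shade: rgb(115, 115, 0) = #737300.
An 80% tone moves each channel 80% toward 128:
  R: 115 + 0.8×(128−115) = 115 + 10.4 = 125.4 → 125
  G: 115 + 0.8×(128−115) = 115 + 10.4 = 125.4 → 125
  B: 0 + 102.4 = 102.4 → 102
rgb(125, 125, 102) = #7D7D66.

#7D7D66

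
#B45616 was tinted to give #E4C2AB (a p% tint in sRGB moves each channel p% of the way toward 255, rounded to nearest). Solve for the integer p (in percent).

#B45616 is rgb(180, 86, 22); #E4C2AB is rgb(228, 194, 171).
On the B channel (widest range): 171 ≈ 22 + (p/100)(255 − 22), so p ≈ 100×(171 − 22)/(255 − 22) = 14900/233 = 63.95.
p = 64 reproduces all three channels after rounding.

64%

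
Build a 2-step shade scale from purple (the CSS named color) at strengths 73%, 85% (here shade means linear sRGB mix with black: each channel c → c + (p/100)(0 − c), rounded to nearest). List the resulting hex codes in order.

#230023, #130013

CSS purple is rgb(128, 0, 128).
73%: (128 − 93.44 = 34.56→35, 0→0, 128 − 93.44 = 34.56→35) → #230023
85%: (128 − 108.8 = 19.2→19, 0→0, 128 − 108.8 = 19.2→19) → #130013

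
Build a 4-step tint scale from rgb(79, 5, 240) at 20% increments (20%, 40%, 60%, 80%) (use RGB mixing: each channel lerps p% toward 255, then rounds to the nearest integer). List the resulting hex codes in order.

20%: (79 + 35.2 = 114.2→114, 5 + 50 = 55→55, 240 + 3 = 243→243) → #7237F3
40%: (79 + 70.4 = 149.4→149, 5 + 100 = 105→105, 240 + 6 = 246→246) → #9569F6
60%: (79 + 105.6 = 184.6→185, 5 + 150 = 155→155, 240 + 9 = 249→249) → #B99BF9
80%: (79 + 140.8 = 219.8→220, 5 + 200 = 205→205, 240 + 12 = 252→252) → #DCCDFC

#7237F3, #9569F6, #B99BF9, #DCCDFC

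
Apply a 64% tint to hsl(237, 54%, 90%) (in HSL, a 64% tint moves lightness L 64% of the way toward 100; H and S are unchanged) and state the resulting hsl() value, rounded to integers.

L moves 64% from 90 toward 100: 90 + 6.4 = 96.4 → 96.
H and S are unchanged.

hsl(237, 54%, 96%)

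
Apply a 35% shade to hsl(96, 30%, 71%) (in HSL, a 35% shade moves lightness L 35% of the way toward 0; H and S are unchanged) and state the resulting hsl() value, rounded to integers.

L moves 35% from 71 toward 0: 71 − 24.85 = 46.15 → 46.
H and S are unchanged.

hsl(96, 30%, 46%)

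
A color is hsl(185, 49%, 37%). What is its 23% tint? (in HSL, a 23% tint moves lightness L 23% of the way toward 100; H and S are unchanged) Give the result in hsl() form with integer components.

L moves 23% from 37 toward 100: 37 + 14.49 = 51.49 → 51.
H and S are unchanged.

hsl(185, 49%, 51%)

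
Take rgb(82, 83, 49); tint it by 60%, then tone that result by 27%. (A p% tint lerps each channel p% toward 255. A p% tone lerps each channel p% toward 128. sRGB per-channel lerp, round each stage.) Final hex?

#AAAAA1

Lerp each channel 60% toward 255:
  R: 82 + 103.8 = 185.8 → 186
  G: 83 + 103.2 = 186.2 → 186
  B: 49 + 0.6×(255−49) = 49 + 123.6 = 172.6 → 173
After the tint: rgb(186, 186, 173) = #BABAAD.
Per channel, c → c + 0.27(128 − c):
  R: 186 + 0.27×(128−186) = 186 − 15.66 = 170.34 → 170
  G: 186 + 0.27×(128−186) = 186 − 15.66 = 170.34 → 170
  B: 173 − 12.15 = 160.85 → 161
rgb(170, 170, 161) = #AAAAA1.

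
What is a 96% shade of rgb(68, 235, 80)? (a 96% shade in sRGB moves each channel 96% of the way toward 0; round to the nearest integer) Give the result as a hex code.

#030903

Lerp each channel 96% toward 0:
  R: 68 + 0.96×(0−68) = 68 − 65.28 = 2.72 → 3
  G: 235 − 225.6 = 9.4 → 9
  B: 80 + 0.96×(0−80) = 80 − 76.8 = 3.2 → 3
rgb(3, 9, 3) = #030903.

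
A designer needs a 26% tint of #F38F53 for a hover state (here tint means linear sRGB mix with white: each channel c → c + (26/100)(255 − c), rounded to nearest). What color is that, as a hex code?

#F6AC80

#F38F53 is rgb(243, 143, 83).
Lerp each channel 26% toward 255:
  R: 243 + 0.26×(255−243) = 243 + 3.12 = 246.12 → 246
  G: 143 + 29.12 = 172.12 → 172
  B: 83 + 0.26×(255−83) = 83 + 44.72 = 127.72 → 128
rgb(246, 172, 128) = #F6AC80.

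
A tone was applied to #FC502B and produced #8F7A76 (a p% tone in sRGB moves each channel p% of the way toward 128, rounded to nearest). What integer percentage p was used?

#FC502B is rgb(252, 80, 43); #8F7A76 is rgb(143, 122, 118).
On the R channel (widest range): 143 ≈ 252 + (p/100)(128 − 252), so p ≈ 100×(143 − 252)/(128 − 252) = -10900/-124 = 87.90.
p = 88 reproduces all three channels after rounding.

88%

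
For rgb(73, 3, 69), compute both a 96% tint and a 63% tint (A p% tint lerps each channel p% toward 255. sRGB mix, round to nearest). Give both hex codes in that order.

#f8f5f8, #bca2ba

96% tint:
  R: 73 + 174.72 = 247.72 → 248
  G: 3 + 241.92 = 244.92 → 245
  B: 69 + 178.56 = 247.56 → 248
  → #f8f5f8
63% tint:
  R: 73 + 114.66 = 187.66 → 188
  G: 3 + 0.63×(255−3) = 3 + 158.76 = 161.76 → 162
  B: 69 + 117.18 = 186.18 → 186
  → #bca2ba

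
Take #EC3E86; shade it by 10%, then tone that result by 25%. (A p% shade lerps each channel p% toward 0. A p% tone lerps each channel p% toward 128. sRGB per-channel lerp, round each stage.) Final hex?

#BF4A7B

#EC3E86 is rgb(236, 62, 134).
Per channel, c → c + 0.1(0 − c):
  R: 236 + 0.1×(0−236) = 236 − 23.6 = 212.4 → 212
  G: 62 + 0.1×(0−62) = 62 − 6.2 = 55.8 → 56
  B: 134 + 0.1×(0−134) = 134 − 13.4 = 120.6 → 121
After the shade: rgb(212, 56, 121) = #D43879.
A 25% tone moves each channel 25% toward 128:
  R: 212 − 21 = 191 → 191
  G: 56 + 18 = 74 → 74
  B: 121 + 0.25×(128−121) = 121 + 1.75 = 122.75 → 123
rgb(191, 74, 123) = #BF4A7B.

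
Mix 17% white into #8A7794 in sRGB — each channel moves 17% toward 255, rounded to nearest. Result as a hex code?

#9E8EA6

#8A7794 is rgb(138, 119, 148).
Lerp each channel 17% toward 255:
  R: 138 + 0.17×(255−138) = 138 + 19.89 = 157.89 → 158
  G: 119 + 0.17×(255−119) = 119 + 23.12 = 142.12 → 142
  B: 148 + 18.19 = 166.19 → 166
rgb(158, 142, 166) = #9E8EA6.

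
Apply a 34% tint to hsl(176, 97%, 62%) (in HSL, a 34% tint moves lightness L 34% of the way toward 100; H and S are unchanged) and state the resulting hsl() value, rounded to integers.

L moves 34% from 62 toward 100: 62 + 12.92 = 74.92 → 75.
H and S are unchanged.

hsl(176, 97%, 75%)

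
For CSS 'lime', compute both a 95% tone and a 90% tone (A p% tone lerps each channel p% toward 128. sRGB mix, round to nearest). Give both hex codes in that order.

CSS lime is rgb(0, 255, 0).
95% tone:
  R: 0 + 0.95×(128−0) = 0 + 121.6 = 121.6 → 122
  G: 255 + 0.95×(128−255) = 255 − 120.65 = 134.35 → 134
  B: 0 + 0.95×(128−0) = 0 + 121.6 = 121.6 → 122
  → #7a867a
90% tone:
  R: 0 + 0.9×(128−0) = 0 + 115.2 = 115.2 → 115
  G: 255 − 114.3 = 140.7 → 141
  B: 0 + 115.2 = 115.2 → 115
  → #738d73

#7a867a, #738d73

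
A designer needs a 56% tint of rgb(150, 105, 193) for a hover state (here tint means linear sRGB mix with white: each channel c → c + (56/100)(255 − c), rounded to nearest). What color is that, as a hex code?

Lerp each channel 56% toward 255:
  R: 150 + 0.56×(255−150) = 150 + 58.8 = 208.8 → 209
  G: 105 + 0.56×(255−105) = 105 + 84 = 189 → 189
  B: 193 + 34.72 = 227.72 → 228
rgb(209, 189, 228) = #d1bde4.

#d1bde4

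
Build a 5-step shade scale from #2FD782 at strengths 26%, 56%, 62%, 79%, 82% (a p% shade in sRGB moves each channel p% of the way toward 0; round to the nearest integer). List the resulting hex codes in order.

#239F60, #155F39, #125231, #0A2D1B, #082717

#2FD782 is rgb(47, 215, 130).
26%: (47 − 12.22 = 34.78→35, 215 − 55.9 = 159.1→159, 130 − 33.8 = 96.2→96) → #239F60
56%: (47 − 26.32 = 20.68→21, 215 − 120.4 = 94.6→95, 130 − 72.8 = 57.2→57) → #155F39
62%: (47 − 29.14 = 17.86→18, 215 − 133.3 = 81.7→82, 130 − 80.6 = 49.4→49) → #125231
79%: (47 − 37.13 = 9.87→10, 215 − 169.85 = 45.15→45, 130 − 102.7 = 27.3→27) → #0A2D1B
82%: (47 − 38.54 = 8.46→8, 215 − 176.3 = 38.7→39, 130 − 106.6 = 23.4→23) → #082717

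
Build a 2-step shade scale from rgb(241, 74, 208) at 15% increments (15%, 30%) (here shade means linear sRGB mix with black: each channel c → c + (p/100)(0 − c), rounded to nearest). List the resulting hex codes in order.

15%: (241 − 36.15 = 204.85→205, 74 − 11.1 = 62.9→63, 208 − 31.2 = 176.8→177) → #cd3fb1
30%: (241 − 72.3 = 168.7→169, 74 − 22.2 = 51.8→52, 208 − 62.4 = 145.6→146) → #a93492

#cd3fb1, #a93492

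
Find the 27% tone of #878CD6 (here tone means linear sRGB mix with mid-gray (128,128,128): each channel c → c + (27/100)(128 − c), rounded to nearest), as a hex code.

#8589BF

#878CD6 is rgb(135, 140, 214).
A 27% tone moves each channel 27% toward 128:
  R: 135 + 0.27×(128−135) = 135 − 1.89 = 133.11 → 133
  G: 140 − 3.24 = 136.76 → 137
  B: 214 + 0.27×(128−214) = 214 − 23.22 = 190.78 → 191
rgb(133, 137, 191) = #8589BF.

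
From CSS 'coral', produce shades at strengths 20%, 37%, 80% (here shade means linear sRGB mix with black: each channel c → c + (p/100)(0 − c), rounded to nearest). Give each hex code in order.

CSS coral is rgb(255, 127, 80).
20%: (255 − 51 = 204→204, 127 − 25.4 = 101.6→102, 80 − 16 = 64→64) → #CC6640
37%: (255 − 94.35 = 160.65→161, 127 − 46.99 = 80.01→80, 80 − 29.6 = 50.4→50) → #A15032
80%: (255 − 204 = 51→51, 127 − 101.6 = 25.4→25, 80 − 64 = 16→16) → #331910

#CC6640, #A15032, #331910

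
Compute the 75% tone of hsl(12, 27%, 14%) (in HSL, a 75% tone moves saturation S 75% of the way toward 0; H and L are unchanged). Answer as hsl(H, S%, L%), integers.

S moves 75% from 27 toward 0: 27 − 20.25 = 6.75 → 7.
H and L are unchanged.

hsl(12, 7%, 14%)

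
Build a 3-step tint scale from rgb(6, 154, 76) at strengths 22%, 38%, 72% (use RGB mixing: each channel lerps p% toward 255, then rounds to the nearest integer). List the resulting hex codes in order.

22%: (6 + 54.78 = 60.78→61, 154 + 22.22 = 176.22→176, 76 + 39.38 = 115.38→115) → #3db073
38%: (6 + 94.62 = 100.62→101, 154 + 38.38 = 192.38→192, 76 + 68.02 = 144.02→144) → #65c090
72%: (6 + 179.28 = 185.28→185, 154 + 72.72 = 226.72→227, 76 + 128.88 = 204.88→205) → #b9e3cd

#3db073, #65c090, #b9e3cd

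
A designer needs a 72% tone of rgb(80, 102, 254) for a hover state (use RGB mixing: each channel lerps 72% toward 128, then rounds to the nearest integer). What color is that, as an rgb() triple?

A 72% tone moves each channel 72% toward 128:
  R: 80 + 34.56 = 114.56 → 115
  G: 102 + 0.72×(128−102) = 102 + 18.72 = 120.72 → 121
  B: 254 + 0.72×(128−254) = 254 − 90.72 = 163.28 → 163

rgb(115, 121, 163)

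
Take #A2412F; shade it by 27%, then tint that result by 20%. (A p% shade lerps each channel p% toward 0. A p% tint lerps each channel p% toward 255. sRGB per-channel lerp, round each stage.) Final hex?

#A2412F is rgb(162, 65, 47).
A 27% shade moves each channel 27% toward 0:
  R: 162 − 43.74 = 118.26 → 118
  G: 65 + 0.27×(0−65) = 65 − 17.55 = 47.45 → 47
  B: 47 + 0.27×(0−47) = 47 − 12.69 = 34.31 → 34
After the shade: rgb(118, 47, 34) = #762F22.
Lerp each channel 20% toward 255:
  R: 118 + 0.2×(255−118) = 118 + 27.4 = 145.4 → 145
  G: 47 + 0.2×(255−47) = 47 + 41.6 = 88.6 → 89
  B: 34 + 44.2 = 78.2 → 78
rgb(145, 89, 78) = #91594E.

#91594E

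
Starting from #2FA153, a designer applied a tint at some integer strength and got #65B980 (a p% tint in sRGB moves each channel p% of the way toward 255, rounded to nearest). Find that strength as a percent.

26%

#2FA153 is rgb(47, 161, 83); #65B980 is rgb(101, 185, 128).
On the R channel (widest range): 101 ≈ 47 + (p/100)(255 − 47), so p ≈ 100×(101 − 47)/(255 − 47) = 5400/208 = 25.96.
p = 26 reproduces all three channels after rounding.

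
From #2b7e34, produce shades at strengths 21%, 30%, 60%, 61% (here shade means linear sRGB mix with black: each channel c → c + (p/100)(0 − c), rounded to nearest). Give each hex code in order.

#2b7e34 is rgb(43, 126, 52).
21%: (43 − 9.03 = 33.97→34, 126 − 26.46 = 99.54→100, 52 − 10.92 = 41.08→41) → #226429
30%: (43 − 12.9 = 30.1→30, 126 − 37.8 = 88.2→88, 52 − 15.6 = 36.4→36) → #1e5824
60%: (43 − 25.8 = 17.2→17, 126 − 75.6 = 50.4→50, 52 − 31.2 = 20.8→21) → #113215
61%: (43 − 26.23 = 16.77→17, 126 − 76.86 = 49.14→49, 52 − 31.72 = 20.28→20) → #113114

#226429, #1e5824, #113215, #113114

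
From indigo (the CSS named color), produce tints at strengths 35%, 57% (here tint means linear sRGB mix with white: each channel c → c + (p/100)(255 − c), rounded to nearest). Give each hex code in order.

CSS indigo is rgb(75, 0, 130).
35%: (75 + 63 = 138→138, 0 + 89.25 = 89.25→89, 130 + 43.75 = 173.75→174) → #8a59ae
57%: (75 + 102.6 = 177.6→178, 0 + 145.35 = 145.35→145, 130 + 71.25 = 201.25→201) → #b291c9

#8a59ae, #b291c9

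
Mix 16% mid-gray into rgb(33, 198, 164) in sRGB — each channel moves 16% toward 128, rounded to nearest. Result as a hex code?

#30BB9E

Lerp each channel 16% toward 128:
  R: 33 + 0.16×(128−33) = 33 + 15.2 = 48.2 → 48
  G: 198 + 0.16×(128−198) = 198 − 11.2 = 186.8 → 187
  B: 164 − 5.76 = 158.24 → 158
rgb(48, 187, 158) = #30BB9E.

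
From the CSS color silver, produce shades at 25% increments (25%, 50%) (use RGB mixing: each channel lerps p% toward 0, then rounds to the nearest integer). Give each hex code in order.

CSS silver is rgb(192, 192, 192).
25%: (192 − 48 = 144→144, 192 − 48 = 144→144, 192 − 48 = 144→144) → #909090
50%: (192 − 96 = 96→96, 192 − 96 = 96→96, 192 − 96 = 96→96) → #606060

#909090, #606060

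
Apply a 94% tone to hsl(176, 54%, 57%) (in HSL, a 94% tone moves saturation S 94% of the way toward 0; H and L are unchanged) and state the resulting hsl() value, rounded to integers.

S moves 94% from 54 toward 0: 54 − 50.76 = 3.24 → 3.
H and L are unchanged.

hsl(176, 3%, 57%)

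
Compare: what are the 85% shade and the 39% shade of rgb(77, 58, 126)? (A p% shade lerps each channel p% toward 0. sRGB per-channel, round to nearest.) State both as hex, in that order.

#0C0913, #2F234D

85% shade:
  R: 77 + 0.85×(0−77) = 77 − 65.45 = 11.55 → 12
  G: 58 + 0.85×(0−58) = 58 − 49.3 = 8.7 → 9
  B: 126 + 0.85×(0−126) = 126 − 107.1 = 18.9 → 19
  → #0C0913
39% shade:
  R: 77 − 30.03 = 46.97 → 47
  G: 58 + 0.39×(0−58) = 58 − 22.62 = 35.38 → 35
  B: 126 + 0.39×(0−126) = 126 − 49.14 = 76.86 → 77
  → #2F234D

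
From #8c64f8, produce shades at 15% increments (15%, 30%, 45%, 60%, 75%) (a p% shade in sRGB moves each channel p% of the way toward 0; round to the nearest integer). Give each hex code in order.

#7755d3, #6246ae, #4d3788, #382863, #23193e

#8c64f8 is rgb(140, 100, 248).
15%: (140 − 21 = 119→119, 100 − 15 = 85→85, 248 − 37.2 = 210.8→211) → #7755d3
30%: (140 − 42 = 98→98, 100 − 30 = 70→70, 248 − 74.4 = 173.6→174) → #6246ae
45%: (140 − 63 = 77→77, 100 − 45 = 55→55, 248 − 111.6 = 136.4→136) → #4d3788
60%: (140 − 84 = 56→56, 100 − 60 = 40→40, 248 − 148.8 = 99.2→99) → #382863
75%: (140 − 105 = 35→35, 100 − 75 = 25→25, 248 − 186 = 62→62) → #23193e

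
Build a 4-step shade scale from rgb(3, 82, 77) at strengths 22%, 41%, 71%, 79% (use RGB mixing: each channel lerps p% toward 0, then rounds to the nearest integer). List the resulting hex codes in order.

#02403c, #02302d, #011816, #011110

22%: (3 − 0.66 = 2.34→2, 82 − 18.04 = 63.96→64, 77 − 16.94 = 60.06→60) → #02403c
41%: (3 − 1.23 = 1.77→2, 82 − 33.62 = 48.38→48, 77 − 31.57 = 45.43→45) → #02302d
71%: (3 − 2.13 = 0.87→1, 82 − 58.22 = 23.78→24, 77 − 54.67 = 22.33→22) → #011816
79%: (3 − 2.37 = 0.63→1, 82 − 64.78 = 17.22→17, 77 − 60.83 = 16.17→16) → #011110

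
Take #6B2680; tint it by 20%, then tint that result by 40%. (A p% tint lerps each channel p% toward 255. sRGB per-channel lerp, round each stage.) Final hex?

#6B2680 is rgb(107, 38, 128).
Per channel, c → c + 0.2(255 − c):
  R: 107 + 29.6 = 136.6 → 137
  G: 38 + 0.2×(255−38) = 38 + 43.4 = 81.4 → 81
  B: 128 + 0.2×(255−128) = 128 + 25.4 = 153.4 → 153
After the tint: rgb(137, 81, 153) = #895199.
A 40% tint moves each channel 40% toward 255:
  R: 137 + 47.2 = 184.2 → 184
  G: 81 + 0.4×(255−81) = 81 + 69.6 = 150.6 → 151
  B: 153 + 0.4×(255−153) = 153 + 40.8 = 193.8 → 194
rgb(184, 151, 194) = #B897C2.

#B897C2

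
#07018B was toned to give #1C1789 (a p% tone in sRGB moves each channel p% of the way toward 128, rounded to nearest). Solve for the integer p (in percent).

#07018B is rgb(7, 1, 139); #1C1789 is rgb(28, 23, 137).
On the G channel (widest range): 23 ≈ 1 + (p/100)(128 − 1), so p ≈ 100×(23 − 1)/(128 − 1) = 2200/127 = 17.32.
p = 17 reproduces all three channels after rounding.

17%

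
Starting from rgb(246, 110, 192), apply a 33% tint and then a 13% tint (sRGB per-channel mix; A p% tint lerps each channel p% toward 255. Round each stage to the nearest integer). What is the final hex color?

#faabda

Per channel, c → c + 0.33(255 − c):
  R: 246 + 2.97 = 248.97 → 249
  G: 110 + 47.85 = 157.85 → 158
  B: 192 + 0.33×(255−192) = 192 + 20.79 = 212.79 → 213
After the tint: rgb(249, 158, 213) = #f99ed5.
A 13% tint moves each channel 13% toward 255:
  R: 249 + 0.13×(255−249) = 249 + 0.78 = 249.78 → 250
  G: 158 + 12.61 = 170.61 → 171
  B: 213 + 0.13×(255−213) = 213 + 5.46 = 218.46 → 218
rgb(250, 171, 218) = #faabda.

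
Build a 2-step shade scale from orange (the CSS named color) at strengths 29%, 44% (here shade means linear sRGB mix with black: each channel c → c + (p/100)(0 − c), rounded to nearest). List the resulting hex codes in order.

CSS orange is rgb(255, 165, 0).
29%: (255 − 73.95 = 181.05→181, 165 − 47.85 = 117.15→117, 0→0) → #b57500
44%: (255 − 112.2 = 142.8→143, 165 − 72.6 = 92.4→92, 0→0) → #8f5c00

#b57500, #8f5c00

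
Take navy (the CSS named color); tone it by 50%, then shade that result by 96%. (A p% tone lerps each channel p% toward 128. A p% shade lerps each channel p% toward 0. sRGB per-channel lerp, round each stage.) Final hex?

CSS navy is rgb(0, 0, 128).
Per channel, c → c + 0.5(128 − c):
  R: 0 + 64 = 64 → 64
  G: 0 + 64 = 64 → 64
  B: 128 + 0.5×(128−128) = 128 + 0 = 128 → 128
After the tone: rgb(64, 64, 128) = #404080.
Lerp each channel 96% toward 0:
  R: 64 + 0.96×(0−64) = 64 − 61.44 = 2.56 → 3
  G: 64 − 61.44 = 2.56 → 3
  B: 128 − 122.88 = 5.12 → 5
rgb(3, 3, 5) = #030305.

#030305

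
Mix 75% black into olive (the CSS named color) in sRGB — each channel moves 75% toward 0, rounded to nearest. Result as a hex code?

CSS olive is rgb(128, 128, 0).
A 75% shade moves each channel 75% toward 0:
  R: 128 − 96 = 32 → 32
  G: 128 − 96 = 32 → 32
  B: 0 + 0.75×(0−0) = 0 + 0 = 0 → 0
rgb(32, 32, 0) = #202000.

#202000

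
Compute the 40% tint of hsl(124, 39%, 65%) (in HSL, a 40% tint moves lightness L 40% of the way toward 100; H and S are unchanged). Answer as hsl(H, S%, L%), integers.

L moves 40% from 65 toward 100: 65 + 14 = 79 → 79.
H and S are unchanged.

hsl(124, 39%, 79%)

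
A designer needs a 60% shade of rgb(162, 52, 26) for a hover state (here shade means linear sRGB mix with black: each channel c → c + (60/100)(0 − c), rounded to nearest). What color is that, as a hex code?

Lerp each channel 60% toward 0:
  R: 162 + 0.6×(0−162) = 162 − 97.2 = 64.8 → 65
  G: 52 + 0.6×(0−52) = 52 − 31.2 = 20.8 → 21
  B: 26 + 0.6×(0−26) = 26 − 15.6 = 10.4 → 10
rgb(65, 21, 10) = #41150A.

#41150A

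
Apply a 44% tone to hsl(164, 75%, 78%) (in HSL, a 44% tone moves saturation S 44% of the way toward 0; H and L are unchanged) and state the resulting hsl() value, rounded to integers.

S moves 44% from 75 toward 0: 75 − 33 = 42 → 42.
H and L are unchanged.

hsl(164, 42%, 78%)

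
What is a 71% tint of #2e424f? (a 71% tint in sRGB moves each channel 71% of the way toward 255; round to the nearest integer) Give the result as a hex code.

#2e424f is rgb(46, 66, 79).
Lerp each channel 71% toward 255:
  R: 46 + 148.39 = 194.39 → 194
  G: 66 + 134.19 = 200.19 → 200
  B: 79 + 0.71×(255−79) = 79 + 124.96 = 203.96 → 204
rgb(194, 200, 204) = #c2c8cc.

#c2c8cc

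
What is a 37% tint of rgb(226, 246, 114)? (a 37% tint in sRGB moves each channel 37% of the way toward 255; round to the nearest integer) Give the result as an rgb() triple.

A 37% tint moves each channel 37% toward 255:
  R: 226 + 0.37×(255−226) = 226 + 10.73 = 236.73 → 237
  G: 246 + 0.37×(255−246) = 246 + 3.33 = 249.33 → 249
  B: 114 + 0.37×(255−114) = 114 + 52.17 = 166.17 → 166

rgb(237, 249, 166)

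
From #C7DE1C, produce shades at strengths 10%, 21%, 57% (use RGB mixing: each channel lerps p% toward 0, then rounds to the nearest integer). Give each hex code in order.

#C7DE1C is rgb(199, 222, 28).
10%: (199 − 19.9 = 179.1→179, 222 − 22.2 = 199.8→200, 28 − 2.8 = 25.2→25) → #B3C819
21%: (199 − 41.79 = 157.21→157, 222 − 46.62 = 175.38→175, 28 − 5.88 = 22.12→22) → #9DAF16
57%: (199 − 113.43 = 85.57→86, 222 − 126.54 = 95.46→95, 28 − 15.96 = 12.04→12) → #565F0C

#B3C819, #9DAF16, #565F0C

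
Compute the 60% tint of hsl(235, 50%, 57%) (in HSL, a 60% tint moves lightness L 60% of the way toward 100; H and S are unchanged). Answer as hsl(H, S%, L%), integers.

hsl(235, 50%, 83%)

L moves 60% from 57 toward 100: 57 + 25.8 = 82.8 → 83.
H and S are unchanged.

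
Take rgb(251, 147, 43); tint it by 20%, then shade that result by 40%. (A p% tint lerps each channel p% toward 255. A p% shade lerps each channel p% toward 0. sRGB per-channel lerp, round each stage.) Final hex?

A 20% tint moves each channel 20% toward 255:
  R: 251 + 0.2×(255−251) = 251 + 0.8 = 251.8 → 252
  G: 147 + 0.2×(255−147) = 147 + 21.6 = 168.6 → 169
  B: 43 + 42.4 = 85.4 → 85
After the tint: rgb(252, 169, 85) = #FCA955.
Per channel, c → c + 0.4(0 − c):
  R: 252 − 100.8 = 151.2 → 151
  G: 169 − 67.6 = 101.4 → 101
  B: 85 + 0.4×(0−85) = 85 − 34 = 51 → 51
rgb(151, 101, 51) = #976533.

#976533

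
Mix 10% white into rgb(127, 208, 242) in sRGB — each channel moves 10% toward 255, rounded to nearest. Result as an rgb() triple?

Lerp each channel 10% toward 255:
  R: 127 + 12.8 = 139.8 → 140
  G: 208 + 0.1×(255−208) = 208 + 4.7 = 212.7 → 213
  B: 242 + 1.3 = 243.3 → 243

rgb(140, 213, 243)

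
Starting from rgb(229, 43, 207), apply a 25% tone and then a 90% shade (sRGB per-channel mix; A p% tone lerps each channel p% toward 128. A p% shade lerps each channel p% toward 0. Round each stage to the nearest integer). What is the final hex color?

#140613

Per channel, c → c + 0.25(128 − c):
  R: 229 + 0.25×(128−229) = 229 − 25.25 = 203.75 → 204
  G: 43 + 0.25×(128−43) = 43 + 21.25 = 64.25 → 64
  B: 207 − 19.75 = 187.25 → 187
After the tone: rgb(204, 64, 187) = #CC40BB.
A 90% shade moves each channel 90% toward 0:
  R: 204 + 0.9×(0−204) = 204 − 183.6 = 20.4 → 20
  G: 64 + 0.9×(0−64) = 64 − 57.6 = 6.4 → 6
  B: 187 + 0.9×(0−187) = 187 − 168.3 = 18.7 → 19
rgb(20, 6, 19) = #140613.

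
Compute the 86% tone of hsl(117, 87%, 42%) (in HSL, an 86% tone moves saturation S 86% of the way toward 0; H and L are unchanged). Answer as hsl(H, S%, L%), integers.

S moves 86% from 87 toward 0: 87 − 74.82 = 12.18 → 12.
H and L are unchanged.

hsl(117, 12%, 42%)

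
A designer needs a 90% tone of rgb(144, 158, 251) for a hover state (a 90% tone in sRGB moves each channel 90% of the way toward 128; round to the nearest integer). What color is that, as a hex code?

#82838C

Lerp each channel 90% toward 128:
  R: 144 + 0.9×(128−144) = 144 − 14.4 = 129.6 → 130
  G: 158 + 0.9×(128−158) = 158 − 27 = 131 → 131
  B: 251 + 0.9×(128−251) = 251 − 110.7 = 140.3 → 140
rgb(130, 131, 140) = #82838C.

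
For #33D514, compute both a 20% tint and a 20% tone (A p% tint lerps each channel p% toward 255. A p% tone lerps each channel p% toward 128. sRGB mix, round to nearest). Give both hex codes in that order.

#33D514 is rgb(51, 213, 20).
20% tint:
  R: 51 + 40.8 = 91.8 → 92
  G: 213 + 0.2×(255−213) = 213 + 8.4 = 221.4 → 221
  B: 20 + 47 = 67 → 67
  → #5CDD43
20% tone:
  R: 51 + 0.2×(128−51) = 51 + 15.4 = 66.4 → 66
  G: 213 − 17 = 196 → 196
  B: 20 + 0.2×(128−20) = 20 + 21.6 = 41.6 → 42
  → #42C42A

#5CDD43, #42C42A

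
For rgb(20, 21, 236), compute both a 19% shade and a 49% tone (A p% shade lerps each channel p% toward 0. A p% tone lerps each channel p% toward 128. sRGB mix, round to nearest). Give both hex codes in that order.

19% shade:
  R: 20 + 0.19×(0−20) = 20 − 3.8 = 16.2 → 16
  G: 21 − 3.99 = 17.01 → 17
  B: 236 − 44.84 = 191.16 → 191
  → #1011bf
49% tone:
  R: 20 + 0.49×(128−20) = 20 + 52.92 = 72.92 → 73
  G: 21 + 52.43 = 73.43 → 73
  B: 236 − 52.92 = 183.08 → 183
  → #4949b7

#1011bf, #4949b7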